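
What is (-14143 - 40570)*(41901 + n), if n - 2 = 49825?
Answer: -5018714064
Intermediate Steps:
n = 49827 (n = 2 + 49825 = 49827)
(-14143 - 40570)*(41901 + n) = (-14143 - 40570)*(41901 + 49827) = -54713*91728 = -5018714064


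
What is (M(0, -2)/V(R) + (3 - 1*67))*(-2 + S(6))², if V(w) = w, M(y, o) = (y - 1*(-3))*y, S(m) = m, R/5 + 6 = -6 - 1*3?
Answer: -1024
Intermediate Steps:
R = -75 (R = -30 + 5*(-6 - 1*3) = -30 + 5*(-6 - 3) = -30 + 5*(-9) = -30 - 45 = -75)
M(y, o) = y*(3 + y) (M(y, o) = (y + 3)*y = (3 + y)*y = y*(3 + y))
(M(0, -2)/V(R) + (3 - 1*67))*(-2 + S(6))² = ((0*(3 + 0))/(-75) + (3 - 1*67))*(-2 + 6)² = ((0*3)*(-1/75) + (3 - 67))*4² = (0*(-1/75) - 64)*16 = (0 - 64)*16 = -64*16 = -1024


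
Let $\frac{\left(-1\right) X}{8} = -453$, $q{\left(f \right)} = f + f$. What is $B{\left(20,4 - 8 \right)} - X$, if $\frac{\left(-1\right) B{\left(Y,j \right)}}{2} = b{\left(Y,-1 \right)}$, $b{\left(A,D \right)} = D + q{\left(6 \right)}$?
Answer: $-3646$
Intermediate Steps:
$q{\left(f \right)} = 2 f$
$X = 3624$ ($X = \left(-8\right) \left(-453\right) = 3624$)
$b{\left(A,D \right)} = 12 + D$ ($b{\left(A,D \right)} = D + 2 \cdot 6 = D + 12 = 12 + D$)
$B{\left(Y,j \right)} = -22$ ($B{\left(Y,j \right)} = - 2 \left(12 - 1\right) = \left(-2\right) 11 = -22$)
$B{\left(20,4 - 8 \right)} - X = -22 - 3624 = -3646$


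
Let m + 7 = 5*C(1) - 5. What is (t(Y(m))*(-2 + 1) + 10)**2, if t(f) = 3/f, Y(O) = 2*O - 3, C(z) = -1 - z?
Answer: 223729/2209 ≈ 101.28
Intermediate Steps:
m = -22 (m = -7 + (5*(-1 - 1*1) - 5) = -7 + (5*(-1 - 1) - 5) = -7 + (5*(-2) - 5) = -7 + (-10 - 5) = -7 - 15 = -22)
Y(O) = -3 + 2*O
(t(Y(m))*(-2 + 1) + 10)**2 = ((3/(-3 + 2*(-22)))*(-2 + 1) + 10)**2 = ((3/(-3 - 44))*(-1) + 10)**2 = ((3/(-47))*(-1) + 10)**2 = ((3*(-1/47))*(-1) + 10)**2 = (-3/47*(-1) + 10)**2 = (3/47 + 10)**2 = (473/47)**2 = 223729/2209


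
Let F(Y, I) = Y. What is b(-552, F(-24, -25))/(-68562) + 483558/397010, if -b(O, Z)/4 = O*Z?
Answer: 1505334931/756105545 ≈ 1.9909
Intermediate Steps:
b(O, Z) = -4*O*Z
b(-552, F(-24, -25))/(-68562) + 483558/397010 = -4*(-552)*(-24)/(-68562) + 483558/397010 = -52992*(-1/68562) + 483558*(1/397010) = 2944/3809 + 241779/198505 = 1505334931/756105545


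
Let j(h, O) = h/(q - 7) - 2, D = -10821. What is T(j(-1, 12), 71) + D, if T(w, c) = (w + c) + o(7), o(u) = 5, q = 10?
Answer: -32242/3 ≈ -10747.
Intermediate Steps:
j(h, O) = -2 + h/3 (j(h, O) = h/(10 - 7) - 2 = h/3 - 2 = -2 + h/3)
T(w, c) = 5 + c + w (T(w, c) = (w + c) + 5 = (c + w) + 5 = 5 + c + w)
T(j(-1, 12), 71) + D = (5 + 71 + (-2 + (⅓)*(-1))) - 10821 = (5 + 71 + (-2 - ⅓)) - 10821 = (5 + 71 - 7/3) - 10821 = 221/3 - 10821 = -32242/3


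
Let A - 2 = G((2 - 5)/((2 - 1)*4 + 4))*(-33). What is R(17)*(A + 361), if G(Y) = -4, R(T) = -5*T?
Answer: -42075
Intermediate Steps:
A = 134 (A = 2 - 4*(-33) = 2 + 132 = 134)
R(17)*(A + 361) = (-5*17)*(134 + 361) = -85*495 = -42075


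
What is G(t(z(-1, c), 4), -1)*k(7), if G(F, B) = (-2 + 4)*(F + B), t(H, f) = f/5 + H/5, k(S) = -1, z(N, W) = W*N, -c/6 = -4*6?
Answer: 58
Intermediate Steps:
c = 144 (c = -(-24)*6 = -6*(-24) = 144)
z(N, W) = N*W
t(H, f) = H/5 + f/5 (t(H, f) = f*(⅕) + H*(⅕) = f/5 + H/5 = H/5 + f/5)
G(F, B) = 2*B + 2*F (G(F, B) = 2*(B + F) = 2*B + 2*F)
G(t(z(-1, c), 4), -1)*k(7) = (2*(-1) + 2*((-1*144)/5 + (⅕)*4))*(-1) = (-2 + 2*((⅕)*(-144) + ⅘))*(-1) = (-2 + 2*(-144/5 + ⅘))*(-1) = (-2 + 2*(-28))*(-1) = (-2 - 56)*(-1) = -58*(-1) = 58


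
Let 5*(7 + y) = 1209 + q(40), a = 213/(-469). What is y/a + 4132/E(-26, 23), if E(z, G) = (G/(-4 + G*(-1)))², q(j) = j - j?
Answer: 2916752246/563385 ≈ 5177.2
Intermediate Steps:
a = -213/469 (a = 213*(-1/469) = -213/469 ≈ -0.45416)
q(j) = 0
y = 1174/5 (y = -7 + (1209 + 0)/5 = -7 + (⅕)*1209 = -7 + 1209/5 = 1174/5 ≈ 234.80)
E(z, G) = G²/(-4 - G)² (E(z, G) = (G/(-4 - G))² = G²/(-4 - G)²)
y/a + 4132/E(-26, 23) = 1174/(5*(-213/469)) + 4132/((23²/(4 + 23)²)) = (1174/5)*(-469/213) + 4132/((529/27²)) = -550606/1065 + 4132/((529*(1/729))) = -550606/1065 + 4132/(529/729) = -550606/1065 + 4132*(729/529) = -550606/1065 + 3012228/529 = 2916752246/563385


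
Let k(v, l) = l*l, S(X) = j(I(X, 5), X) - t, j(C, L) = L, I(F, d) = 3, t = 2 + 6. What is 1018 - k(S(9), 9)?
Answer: 937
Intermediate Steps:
t = 8
S(X) = -8 + X (S(X) = X - 1*8 = X - 8 = -8 + X)
k(v, l) = l**2
1018 - k(S(9), 9) = 1018 - 1*9**2 = 1018 - 1*81 = 1018 - 81 = 937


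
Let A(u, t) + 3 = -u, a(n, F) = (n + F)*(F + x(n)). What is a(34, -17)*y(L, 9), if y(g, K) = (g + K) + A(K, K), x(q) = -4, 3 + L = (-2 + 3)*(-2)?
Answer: 2856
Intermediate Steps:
L = -5 (L = -3 + (-2 + 3)*(-2) = -3 + 1*(-2) = -3 - 2 = -5)
a(n, F) = (-4 + F)*(F + n) (a(n, F) = (n + F)*(F - 4) = (F + n)*(-4 + F) = (-4 + F)*(F + n))
A(u, t) = -3 - u
y(g, K) = -3 + g (y(g, K) = (g + K) + (-3 - K) = (K + g) + (-3 - K) = -3 + g)
a(34, -17)*y(L, 9) = ((-17)**2 - 4*(-17) - 4*34 - 17*34)*(-3 - 5) = (289 + 68 - 136 - 578)*(-8) = -357*(-8) = 2856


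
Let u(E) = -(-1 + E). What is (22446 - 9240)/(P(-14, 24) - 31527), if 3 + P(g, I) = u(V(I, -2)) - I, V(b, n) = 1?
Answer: -2201/5259 ≈ -0.41852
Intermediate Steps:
u(E) = 1 - E
P(g, I) = -3 - I (P(g, I) = -3 + ((1 - 1*1) - I) = -3 + ((1 - 1) - I) = -3 + (0 - I) = -3 - I)
(22446 - 9240)/(P(-14, 24) - 31527) = (22446 - 9240)/((-3 - 1*24) - 31527) = 13206/((-3 - 24) - 31527) = 13206/(-27 - 31527) = 13206/(-31554) = 13206*(-1/31554) = -2201/5259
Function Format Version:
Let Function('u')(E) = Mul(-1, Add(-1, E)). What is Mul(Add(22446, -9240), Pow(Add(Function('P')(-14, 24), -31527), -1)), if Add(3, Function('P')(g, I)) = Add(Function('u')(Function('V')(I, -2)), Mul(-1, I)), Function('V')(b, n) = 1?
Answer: Rational(-2201, 5259) ≈ -0.41852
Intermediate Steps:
Function('u')(E) = Add(1, Mul(-1, E))
Function('P')(g, I) = Add(-3, Mul(-1, I)) (Function('P')(g, I) = Add(-3, Add(Add(1, Mul(-1, 1)), Mul(-1, I))) = Add(-3, Add(Add(1, -1), Mul(-1, I))) = Add(-3, Add(0, Mul(-1, I))) = Add(-3, Mul(-1, I)))
Mul(Add(22446, -9240), Pow(Add(Function('P')(-14, 24), -31527), -1)) = Mul(Add(22446, -9240), Pow(Add(Add(-3, Mul(-1, 24)), -31527), -1)) = Mul(13206, Pow(Add(Add(-3, -24), -31527), -1)) = Mul(13206, Pow(Add(-27, -31527), -1)) = Mul(13206, Pow(-31554, -1)) = Mul(13206, Rational(-1, 31554)) = Rational(-2201, 5259)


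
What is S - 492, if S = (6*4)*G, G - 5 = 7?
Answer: -204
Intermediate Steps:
G = 12 (G = 5 + 7 = 12)
S = 288 (S = (6*4)*12 = 24*12 = 288)
S - 492 = 288 - 492 = -204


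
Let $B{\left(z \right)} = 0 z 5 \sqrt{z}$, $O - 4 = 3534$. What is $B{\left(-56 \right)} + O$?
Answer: $3538$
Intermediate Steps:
$O = 3538$ ($O = 4 + 3534 = 3538$)
$B{\left(z \right)} = 0$ ($B{\left(z \right)} = 0 \cdot 5 \sqrt{z} = 0$)
$B{\left(-56 \right)} + O = 0 + 3538 = 3538$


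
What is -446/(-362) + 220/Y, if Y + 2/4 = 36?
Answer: 95473/12851 ≈ 7.4292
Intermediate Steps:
Y = 71/2 (Y = -1/2 + 36 = 71/2 ≈ 35.500)
-446/(-362) + 220/Y = -446/(-362) + 220/(71/2) = -446*(-1/362) + 220*(2/71) = 223/181 + 440/71 = 95473/12851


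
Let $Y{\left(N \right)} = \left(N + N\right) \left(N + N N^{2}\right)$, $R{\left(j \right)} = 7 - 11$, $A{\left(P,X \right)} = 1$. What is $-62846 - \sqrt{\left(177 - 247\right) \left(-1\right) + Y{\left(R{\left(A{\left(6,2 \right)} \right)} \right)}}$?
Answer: $-62846 - \sqrt{614} \approx -62871.0$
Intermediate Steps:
$R{\left(j \right)} = -4$ ($R{\left(j \right)} = 7 - 11 = -4$)
$Y{\left(N \right)} = 2 N \left(N + N^{3}\right)$
$-62846 - \sqrt{\left(177 - 247\right) \left(-1\right) + Y{\left(R{\left(A{\left(6,2 \right)} \right)} \right)}} = -62846 - \sqrt{\left(177 - 247\right) \left(-1\right) + 2 \left(-4\right)^{2} \left(1 + \left(-4\right)^{2}\right)} = -62846 - \sqrt{\left(-70\right) \left(-1\right) + 2 \cdot 16 \left(1 + 16\right)} = -62846 - \sqrt{70 + 2 \cdot 16 \cdot 17} = -62846 - \sqrt{70 + 544} = -62846 - \sqrt{614}$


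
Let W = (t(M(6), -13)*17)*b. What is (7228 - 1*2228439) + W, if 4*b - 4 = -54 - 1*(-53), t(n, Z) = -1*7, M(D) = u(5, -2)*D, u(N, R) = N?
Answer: -8885201/4 ≈ -2.2213e+6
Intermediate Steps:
M(D) = 5*D
t(n, Z) = -7
b = 3/4 (b = 1 + (-54 - 1*(-53))/4 = 1 + (-54 + 53)/4 = 1 + (1/4)*(-1) = 1 - 1/4 = 3/4 ≈ 0.75000)
W = -357/4 (W = -7*17*(3/4) = -119*3/4 = -357/4 ≈ -89.250)
(7228 - 1*2228439) + W = (7228 - 1*2228439) - 357/4 = (7228 - 2228439) - 357/4 = -2221211 - 357/4 = -8885201/4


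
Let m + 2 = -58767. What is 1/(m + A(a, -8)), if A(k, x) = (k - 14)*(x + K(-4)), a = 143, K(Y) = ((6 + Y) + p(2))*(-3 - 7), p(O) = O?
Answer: -1/64961 ≈ -1.5394e-5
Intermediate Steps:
m = -58769 (m = -2 - 58767 = -58769)
K(Y) = -80 - 10*Y (K(Y) = ((6 + Y) + 2)*(-3 - 7) = (8 + Y)*(-10) = -80 - 10*Y)
A(k, x) = (-40 + x)*(-14 + k) (A(k, x) = (k - 14)*(x + (-80 - 10*(-4))) = (-14 + k)*(x + (-80 + 40)) = (-14 + k)*(x - 40) = (-14 + k)*(-40 + x) = (-40 + x)*(-14 + k))
1/(m + A(a, -8)) = 1/(-58769 + (560 - 40*143 - 14*(-8) + 143*(-8))) = 1/(-58769 + (560 - 5720 + 112 - 1144)) = 1/(-58769 - 6192) = 1/(-64961) = -1/64961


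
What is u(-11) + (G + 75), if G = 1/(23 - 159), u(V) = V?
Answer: 8703/136 ≈ 63.993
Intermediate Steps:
G = -1/136 (G = 1/(-136) = -1/136 ≈ -0.0073529)
u(-11) + (G + 75) = -11 + (-1/136 + 75) = -11 + 10199/136 = 8703/136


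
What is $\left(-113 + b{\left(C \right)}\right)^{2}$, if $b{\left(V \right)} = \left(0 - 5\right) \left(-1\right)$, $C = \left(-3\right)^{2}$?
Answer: $11664$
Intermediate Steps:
$C = 9$
$b{\left(V \right)} = 5$ ($b{\left(V \right)} = \left(-5\right) \left(-1\right) = 5$)
$\left(-113 + b{\left(C \right)}\right)^{2} = \left(-113 + 5\right)^{2} = \left(-108\right)^{2} = 11664$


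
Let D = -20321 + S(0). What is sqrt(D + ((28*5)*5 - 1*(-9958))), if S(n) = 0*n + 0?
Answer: I*sqrt(9663) ≈ 98.301*I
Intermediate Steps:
S(n) = 0 (S(n) = 0 + 0 = 0)
D = -20321 (D = -20321 + 0 = -20321)
sqrt(D + ((28*5)*5 - 1*(-9958))) = sqrt(-20321 + ((28*5)*5 - 1*(-9958))) = sqrt(-20321 + (140*5 + 9958)) = sqrt(-20321 + (700 + 9958)) = sqrt(-20321 + 10658) = sqrt(-9663) = I*sqrt(9663)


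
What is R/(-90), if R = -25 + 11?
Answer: 7/45 ≈ 0.15556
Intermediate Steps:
R = -14
R/(-90) = -14/(-90) = -14*(-1/90) = 7/45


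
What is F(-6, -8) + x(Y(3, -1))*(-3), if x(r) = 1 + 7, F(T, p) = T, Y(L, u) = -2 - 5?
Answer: -30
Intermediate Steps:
Y(L, u) = -7
x(r) = 8
F(-6, -8) + x(Y(3, -1))*(-3) = -6 + 8*(-3) = -6 - 24 = -30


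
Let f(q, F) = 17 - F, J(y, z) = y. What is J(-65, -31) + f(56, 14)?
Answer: -62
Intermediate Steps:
J(-65, -31) + f(56, 14) = -65 + (17 - 1*14) = -65 + (17 - 14) = -65 + 3 = -62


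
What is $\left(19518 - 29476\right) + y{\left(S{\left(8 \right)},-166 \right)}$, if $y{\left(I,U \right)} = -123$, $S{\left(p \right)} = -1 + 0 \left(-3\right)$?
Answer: $-10081$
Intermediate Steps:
$S{\left(p \right)} = -1$ ($S{\left(p \right)} = -1 + 0 = -1$)
$\left(19518 - 29476\right) + y{\left(S{\left(8 \right)},-166 \right)} = \left(19518 - 29476\right) - 123 = -9958 - 123 = -10081$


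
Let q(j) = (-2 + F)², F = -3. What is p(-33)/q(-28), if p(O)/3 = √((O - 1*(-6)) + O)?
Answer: 6*I*√15/25 ≈ 0.92952*I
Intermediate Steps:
p(O) = 3*√(6 + 2*O) (p(O) = 3*√((O - 1*(-6)) + O) = 3*√((O + 6) + O) = 3*√((6 + O) + O) = 3*√(6 + 2*O))
q(j) = 25 (q(j) = (-2 - 3)² = (-5)² = 25)
p(-33)/q(-28) = (3*√(6 + 2*(-33)))/25 = (3*√(6 - 66))*(1/25) = (3*√(-60))*(1/25) = (3*(2*I*√15))*(1/25) = (6*I*√15)*(1/25) = 6*I*√15/25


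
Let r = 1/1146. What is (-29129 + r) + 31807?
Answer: 3068989/1146 ≈ 2678.0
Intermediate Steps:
r = 1/1146 ≈ 0.00087260
(-29129 + r) + 31807 = (-29129 + 1/1146) + 31807 = -33381833/1146 + 31807 = 3068989/1146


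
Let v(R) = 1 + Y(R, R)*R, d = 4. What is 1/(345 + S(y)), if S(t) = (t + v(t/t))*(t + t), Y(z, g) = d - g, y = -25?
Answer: 1/1395 ≈ 0.00071685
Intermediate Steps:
Y(z, g) = 4 - g
v(R) = 1 + R*(4 - R) (v(R) = 1 + (4 - R)*R = 1 + R*(4 - R))
S(t) = 2*t*(4 + t) (S(t) = (t + (1 - t/t*(-4 + t/t)))*(t + t) = (t + (1 - 1*1*(-4 + 1)))*(2*t) = (t + (1 - 1*1*(-3)))*(2*t) = (t + (1 + 3))*(2*t) = (t + 4)*(2*t) = (4 + t)*(2*t) = 2*t*(4 + t))
1/(345 + S(y)) = 1/(345 + 2*(-25)*(4 - 25)) = 1/(345 + 2*(-25)*(-21)) = 1/(345 + 1050) = 1/1395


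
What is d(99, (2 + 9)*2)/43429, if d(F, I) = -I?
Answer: -22/43429 ≈ -0.00050657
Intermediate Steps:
d(99, (2 + 9)*2)/43429 = -(2 + 9)*2/43429 = -11*2*(1/43429) = -1*22*(1/43429) = -22*1/43429 = -22/43429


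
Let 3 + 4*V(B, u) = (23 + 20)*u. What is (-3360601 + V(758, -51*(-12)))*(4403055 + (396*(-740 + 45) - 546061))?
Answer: -24026702962717/2 ≈ -1.2013e+13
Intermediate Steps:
V(B, u) = -¾ + 43*u/4 (V(B, u) = -¾ + ((23 + 20)*u)/4 = -¾ + (43*u)/4 = -¾ + 43*u/4)
(-3360601 + V(758, -51*(-12)))*(4403055 + (396*(-740 + 45) - 546061)) = (-3360601 + (-¾ + 43*(-51*(-12))/4))*(4403055 + (396*(-740 + 45) - 546061)) = (-3360601 + (-¾ + (43/4)*612))*(4403055 + (396*(-695) - 546061)) = (-3360601 + (-¾ + 6579))*(4403055 + (-275220 - 546061)) = (-3360601 + 26313/4)*(4403055 - 821281) = -13416091/4*3581774 = -24026702962717/2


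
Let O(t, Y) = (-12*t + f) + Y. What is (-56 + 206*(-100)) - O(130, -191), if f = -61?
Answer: -18844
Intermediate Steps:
O(t, Y) = -61 + Y - 12*t (O(t, Y) = (-12*t - 61) + Y = (-61 - 12*t) + Y = -61 + Y - 12*t)
(-56 + 206*(-100)) - O(130, -191) = (-56 + 206*(-100)) - (-61 - 191 - 12*130) = (-56 - 20600) - (-61 - 191 - 1560) = -20656 - 1*(-1812) = -20656 + 1812 = -18844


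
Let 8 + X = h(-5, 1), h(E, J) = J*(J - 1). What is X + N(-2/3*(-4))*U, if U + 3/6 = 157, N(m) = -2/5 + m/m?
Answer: 859/10 ≈ 85.900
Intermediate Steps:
h(E, J) = J*(-1 + J)
X = -8 (X = -8 + 1*(-1 + 1) = -8 + 1*0 = -8 + 0 = -8)
N(m) = 3/5 (N(m) = -2*1/5 + 1 = -2/5 + 1 = 3/5)
U = 313/2 (U = -1/2 + 157 = 313/2 ≈ 156.50)
X + N(-2/3*(-4))*U = -8 + (3/5)*(313/2) = -8 + 939/10 = 859/10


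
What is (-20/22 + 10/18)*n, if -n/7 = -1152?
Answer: -31360/11 ≈ -2850.9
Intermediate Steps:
n = 8064 (n = -7*(-1152) = 8064)
(-20/22 + 10/18)*n = (-20/22 + 10/18)*8064 = (-20*1/22 + 10*(1/18))*8064 = (-10/11 + 5/9)*8064 = -35/99*8064 = -31360/11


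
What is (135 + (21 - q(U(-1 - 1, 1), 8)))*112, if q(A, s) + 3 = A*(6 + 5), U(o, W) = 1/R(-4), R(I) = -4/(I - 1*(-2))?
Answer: 17192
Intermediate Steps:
R(I) = -4/(2 + I) (R(I) = -4/(I + 2) = -4/(2 + I))
U(o, W) = ½ (U(o, W) = 1/(-4/(2 - 4)) = 1/(-4/(-2)) = 1/(-4*(-½)) = 1/2 = ½)
q(A, s) = -3 + 11*A (q(A, s) = -3 + A*(6 + 5) = -3 + A*11 = -3 + 11*A)
(135 + (21 - q(U(-1 - 1, 1), 8)))*112 = (135 + (21 - (-3 + 11*(½))))*112 = (135 + (21 - (-3 + 11/2)))*112 = (135 + (21 - 1*5/2))*112 = (135 + (21 - 5/2))*112 = (135 + 37/2)*112 = (307/2)*112 = 17192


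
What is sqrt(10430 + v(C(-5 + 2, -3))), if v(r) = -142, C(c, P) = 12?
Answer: 4*sqrt(643) ≈ 101.43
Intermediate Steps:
sqrt(10430 + v(C(-5 + 2, -3))) = sqrt(10430 - 142) = sqrt(10288) = 4*sqrt(643)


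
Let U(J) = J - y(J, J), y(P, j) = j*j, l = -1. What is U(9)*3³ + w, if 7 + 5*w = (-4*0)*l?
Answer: -9727/5 ≈ -1945.4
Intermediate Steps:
y(P, j) = j²
U(J) = J - J²
w = -7/5 (w = -7/5 + (-4*0*(-1))/5 = -7/5 + (0*(-1))/5 = -7/5 + (⅕)*0 = -7/5 + 0 = -7/5 ≈ -1.4000)
U(9)*3³ + w = (9*(1 - 1*9))*3³ - 7/5 = (9*(1 - 9))*27 - 7/5 = (9*(-8))*27 - 7/5 = -72*27 - 7/5 = -1944 - 7/5 = -9727/5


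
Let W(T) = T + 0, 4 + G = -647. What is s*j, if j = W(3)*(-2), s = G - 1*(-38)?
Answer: 3678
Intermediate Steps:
G = -651 (G = -4 - 647 = -651)
s = -613 (s = -651 - 1*(-38) = -651 + 38 = -613)
W(T) = T
j = -6 (j = 3*(-2) = -6)
s*j = -613*(-6) = 3678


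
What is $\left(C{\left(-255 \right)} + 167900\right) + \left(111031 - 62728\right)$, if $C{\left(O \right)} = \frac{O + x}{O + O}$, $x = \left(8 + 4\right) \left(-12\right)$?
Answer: $\frac{36754643}{170} \approx 2.162 \cdot 10^{5}$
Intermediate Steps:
$x = -144$ ($x = 12 \left(-12\right) = -144$)
$C{\left(O \right)} = \frac{-144 + O}{2 O}$ ($C{\left(O \right)} = \frac{O - 144}{O + O} = \frac{-144 + O}{2 O}$)
$\left(C{\left(-255 \right)} + 167900\right) + \left(111031 - 62728\right) = \left(\frac{-144 - 255}{2 \left(-255\right)} + 167900\right) + \left(111031 - 62728\right) = \left(\frac{1}{2} \left(- \frac{1}{255}\right) \left(-399\right) + 167900\right) + \left(111031 - 62728\right) = \left(\frac{133}{170} + 167900\right) + 48303 = \frac{28543133}{170} + 48303 = \frac{36754643}{170}$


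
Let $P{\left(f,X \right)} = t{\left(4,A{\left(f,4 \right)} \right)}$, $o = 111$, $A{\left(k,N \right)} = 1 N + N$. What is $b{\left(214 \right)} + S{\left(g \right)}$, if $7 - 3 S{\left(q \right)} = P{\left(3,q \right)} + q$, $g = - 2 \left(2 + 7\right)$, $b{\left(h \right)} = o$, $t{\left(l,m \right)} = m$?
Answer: $\frac{350}{3} \approx 116.67$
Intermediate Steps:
$A{\left(k,N \right)} = 2 N$ ($A{\left(k,N \right)} = N + N = 2 N$)
$P{\left(f,X \right)} = 8$ ($P{\left(f,X \right)} = 2 \cdot 4 = 8$)
$b{\left(h \right)} = 111$
$g = -18$ ($g = \left(-2\right) 9 = -18$)
$S{\left(q \right)} = - \frac{1}{3} - \frac{q}{3}$ ($S{\left(q \right)} = \frac{7}{3} - \frac{8 + q}{3} = \frac{7}{3} - \left(\frac{8}{3} + \frac{q}{3}\right) = - \frac{1}{3} - \frac{q}{3}$)
$b{\left(214 \right)} + S{\left(g \right)} = 111 - - \frac{17}{3} = 111 + \left(- \frac{1}{3} + 6\right) = 111 + \frac{17}{3} = \frac{350}{3}$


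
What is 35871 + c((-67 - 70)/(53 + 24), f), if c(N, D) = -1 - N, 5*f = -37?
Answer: 2762127/77 ≈ 35872.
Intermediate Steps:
f = -37/5 (f = (1/5)*(-37) = -37/5 ≈ -7.4000)
35871 + c((-67 - 70)/(53 + 24), f) = 35871 + (-1 - (-67 - 70)/(53 + 24)) = 35871 + (-1 - (-137)/77) = 35871 + (-1 - 1*(-137/77)) = 35871 + (-1 + 137/77) = 35871 + 60/77 = 2762127/77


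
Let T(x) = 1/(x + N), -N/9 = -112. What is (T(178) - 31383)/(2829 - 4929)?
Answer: 37220237/2490600 ≈ 14.944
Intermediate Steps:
N = 1008 (N = -9*(-112) = 1008)
T(x) = 1/(1008 + x) (T(x) = 1/(x + 1008) = 1/(1008 + x))
(T(178) - 31383)/(2829 - 4929) = (1/(1008 + 178) - 31383)/(2829 - 4929) = (1/1186 - 31383)/(-2100) = (1/1186 - 31383)*(-1/2100) = -37220237/1186*(-1/2100) = 37220237/2490600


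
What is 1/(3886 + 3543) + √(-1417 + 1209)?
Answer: 1/7429 + 4*I*√13 ≈ 0.00013461 + 14.422*I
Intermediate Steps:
1/(3886 + 3543) + √(-1417 + 1209) = 1/7429 + √(-208) = 1/7429 + 4*I*√13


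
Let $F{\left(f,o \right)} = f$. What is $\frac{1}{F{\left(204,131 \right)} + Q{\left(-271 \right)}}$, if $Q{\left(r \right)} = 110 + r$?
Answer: $\frac{1}{43} \approx 0.023256$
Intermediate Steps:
$\frac{1}{F{\left(204,131 \right)} + Q{\left(-271 \right)}} = \frac{1}{204 + \left(110 - 271\right)} = \frac{1}{204 - 161} = \frac{1}{43}$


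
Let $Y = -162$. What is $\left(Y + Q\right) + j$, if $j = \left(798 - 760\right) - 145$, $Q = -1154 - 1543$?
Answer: $-2966$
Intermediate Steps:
$Q = -2697$ ($Q = -1154 - 1543 = -2697$)
$j = -107$ ($j = 38 - 145 = -107$)
$\left(Y + Q\right) + j = \left(-162 - 2697\right) - 107 = -2859 - 107 = -2966$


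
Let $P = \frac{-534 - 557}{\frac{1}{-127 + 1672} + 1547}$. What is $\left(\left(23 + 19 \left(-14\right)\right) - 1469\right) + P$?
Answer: $- \frac{4093564187}{2390116} \approx -1712.7$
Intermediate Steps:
$P = - \frac{1685595}{2390116}$ ($P = - \frac{1091}{\frac{1}{1545} + 1547} = - \frac{1091}{\frac{2390116}{1545}} = \left(-1091\right) \frac{1545}{2390116} = - \frac{1685595}{2390116} \approx -0.70524$)
$\left(\left(23 + 19 \left(-14\right)\right) - 1469\right) + P = \left(\left(23 + 19 \left(-14\right)\right) - 1469\right) - \frac{1685595}{2390116} = \left(\left(23 - 266\right) - 1469\right) - \frac{1685595}{2390116} = \left(-243 - 1469\right) - \frac{1685595}{2390116} = -1712 - \frac{1685595}{2390116} = - \frac{4093564187}{2390116}$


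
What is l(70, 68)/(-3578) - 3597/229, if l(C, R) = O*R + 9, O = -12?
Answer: -12685263/819362 ≈ -15.482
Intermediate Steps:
l(C, R) = 9 - 12*R (l(C, R) = -12*R + 9 = 9 - 12*R)
l(70, 68)/(-3578) - 3597/229 = (9 - 12*68)/(-3578) - 3597/229 = (9 - 816)*(-1/3578) - 3597*1/229 = -807*(-1/3578) - 3597/229 = 807/3578 - 3597/229 = -12685263/819362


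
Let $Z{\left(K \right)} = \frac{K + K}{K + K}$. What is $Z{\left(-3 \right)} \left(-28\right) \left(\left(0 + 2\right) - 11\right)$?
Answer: $252$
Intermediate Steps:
$Z{\left(K \right)} = 1$ ($Z{\left(K \right)} = \frac{2 K}{2 K} = 2 K \frac{1}{2 K} = 1$)
$Z{\left(-3 \right)} \left(-28\right) \left(\left(0 + 2\right) - 11\right) = 1 \left(-28\right) \left(\left(0 + 2\right) - 11\right) = - 28 \left(2 - 11\right) = \left(-28\right) \left(-9\right) = 252$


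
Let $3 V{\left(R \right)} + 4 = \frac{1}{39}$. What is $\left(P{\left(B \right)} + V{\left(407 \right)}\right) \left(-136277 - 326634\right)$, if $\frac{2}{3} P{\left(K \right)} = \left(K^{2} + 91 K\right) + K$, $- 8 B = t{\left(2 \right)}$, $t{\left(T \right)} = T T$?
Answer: $\frac{30308171903}{936} \approx 3.2381 \cdot 10^{7}$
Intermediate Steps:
$t{\left(T \right)} = T^{2}$
$B = - \frac{1}{2}$ ($B = - \frac{2^{2}}{8} = \left(- \frac{1}{8}\right) 4 = - \frac{1}{2} \approx -0.5$)
$V{\left(R \right)} = - \frac{155}{117}$ ($V{\left(R \right)} = - \frac{4}{3} + \frac{1}{3 \cdot 39} = - \frac{4}{3} + \frac{1}{3} \cdot \frac{1}{39} = - \frac{4}{3} + \frac{1}{117} = - \frac{155}{117}$)
$P{\left(K \right)} = 138 K + \frac{3 K^{2}}{2}$ ($P{\left(K \right)} = \frac{3 \left(\left(K^{2} + 91 K\right) + K\right)}{2} = \frac{3 \left(K^{2} + 92 K\right)}{2} = 138 K + \frac{3 K^{2}}{2}$)
$\left(P{\left(B \right)} + V{\left(407 \right)}\right) \left(-136277 - 326634\right) = \left(\frac{3}{2} \left(- \frac{1}{2}\right) \left(92 - \frac{1}{2}\right) - \frac{155}{117}\right) \left(-136277 - 326634\right) = \left(\frac{3}{2} \left(- \frac{1}{2}\right) \frac{183}{2} - \frac{155}{117}\right) \left(-136277 - 326634\right) = \left(- \frac{549}{8} - \frac{155}{117}\right) \left(-462911\right) = \left(- \frac{65473}{936}\right) \left(-462911\right) = \frac{30308171903}{936}$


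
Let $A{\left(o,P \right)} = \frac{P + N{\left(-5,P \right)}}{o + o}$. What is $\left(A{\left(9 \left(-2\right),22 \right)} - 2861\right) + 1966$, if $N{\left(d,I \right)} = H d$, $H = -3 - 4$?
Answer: $- \frac{10759}{12} \approx -896.58$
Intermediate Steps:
$H = -7$ ($H = -3 - 4 = -7$)
$N{\left(d,I \right)} = - 7 d$
$A{\left(o,P \right)} = \frac{35 + P}{2 o}$ ($A{\left(o,P \right)} = \frac{P - -35}{o + o} = \frac{P + 35}{2 o} = \left(35 + P\right) \frac{1}{2 o} = \frac{35 + P}{2 o}$)
$\left(A{\left(9 \left(-2\right),22 \right)} - 2861\right) + 1966 = \left(\frac{35 + 22}{2 \cdot 9 \left(-2\right)} - 2861\right) + 1966 = \left(\frac{1}{2} \frac{1}{-18} \cdot 57 - 2861\right) + 1966 = \left(\frac{1}{2} \left(- \frac{1}{18}\right) 57 - 2861\right) + 1966 = \left(- \frac{19}{12} - 2861\right) + 1966 = - \frac{34351}{12} + 1966 = - \frac{10759}{12}$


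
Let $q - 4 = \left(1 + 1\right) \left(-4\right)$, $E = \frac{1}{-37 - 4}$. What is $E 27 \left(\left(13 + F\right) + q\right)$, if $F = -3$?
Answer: $- \frac{162}{41} \approx -3.9512$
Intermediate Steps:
$E = - \frac{1}{41}$ ($E = \frac{1}{-41} = - \frac{1}{41} \approx -0.02439$)
$q = -4$ ($q = 4 + \left(1 + 1\right) \left(-4\right) = 4 + 2 \left(-4\right) = 4 - 8 = -4$)
$E 27 \left(\left(13 + F\right) + q\right) = \left(- \frac{1}{41}\right) 27 \left(\left(13 - 3\right) - 4\right) = - \frac{27 \left(10 - 4\right)}{41} = \left(- \frac{27}{41}\right) 6 = - \frac{162}{41}$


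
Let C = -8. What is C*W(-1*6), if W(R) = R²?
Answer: -288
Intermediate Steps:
C*W(-1*6) = -8*(-1*6)² = -8*(-6)² = -8*36 = -288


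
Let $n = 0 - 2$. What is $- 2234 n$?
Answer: $4468$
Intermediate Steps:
$n = -2$ ($n = 0 - 2 = -2$)
$- 2234 n = \left(-2234\right) \left(-2\right) = 4468$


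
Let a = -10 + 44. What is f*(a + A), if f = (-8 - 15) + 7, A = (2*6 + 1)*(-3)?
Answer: 80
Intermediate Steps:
A = -39 (A = (12 + 1)*(-3) = 13*(-3) = -39)
f = -16 (f = -23 + 7 = -16)
a = 34
f*(a + A) = -16*(34 - 39) = -16*(-5) = 80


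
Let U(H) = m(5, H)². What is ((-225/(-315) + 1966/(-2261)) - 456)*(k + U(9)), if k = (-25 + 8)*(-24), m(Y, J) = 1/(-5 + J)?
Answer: -6733795143/36176 ≈ -1.8614e+5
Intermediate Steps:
k = 408 (k = -17*(-24) = 408)
U(H) = (-5 + H)⁻² (U(H) = (1/(-5 + H))² = (-5 + H)⁻²)
((-225/(-315) + 1966/(-2261)) - 456)*(k + U(9)) = ((-225/(-315) + 1966/(-2261)) - 456)*(408 + (-5 + 9)⁻²) = ((-225*(-1/315) + 1966*(-1/2261)) - 456)*(408 + 4⁻²) = ((5/7 - 1966/2261) - 456)*(408 + 1/16) = (-351/2261 - 456)*(6529/16) = -1031367/2261*6529/16 = -6733795143/36176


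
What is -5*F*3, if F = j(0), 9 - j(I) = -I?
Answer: -135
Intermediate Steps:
j(I) = 9 + I (j(I) = 9 - (-1)*I = 9 + I)
F = 9 (F = 9 + 0 = 9)
-5*F*3 = -5*9*3 = -45*3 = -135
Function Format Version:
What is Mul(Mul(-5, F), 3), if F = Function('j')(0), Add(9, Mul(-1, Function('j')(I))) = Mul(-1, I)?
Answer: -135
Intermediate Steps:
Function('j')(I) = Add(9, I) (Function('j')(I) = Add(9, Mul(-1, Mul(-1, I))) = Add(9, I))
F = 9 (F = Add(9, 0) = 9)
Mul(Mul(-5, F), 3) = Mul(Mul(-5, 9), 3) = Mul(-45, 3) = -135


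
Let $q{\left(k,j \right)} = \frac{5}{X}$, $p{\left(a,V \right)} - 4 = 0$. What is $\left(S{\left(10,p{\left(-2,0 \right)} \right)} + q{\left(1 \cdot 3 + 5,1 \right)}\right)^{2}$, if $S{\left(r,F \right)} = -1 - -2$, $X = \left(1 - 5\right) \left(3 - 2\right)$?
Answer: $\frac{1}{16} \approx 0.0625$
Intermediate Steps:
$X = -4$ ($X = \left(-4\right) 1 = -4$)
$p{\left(a,V \right)} = 4$ ($p{\left(a,V \right)} = 4 + 0 = 4$)
$q{\left(k,j \right)} = - \frac{5}{4}$ ($q{\left(k,j \right)} = \frac{5}{-4} = 5 \left(- \frac{1}{4}\right) = - \frac{5}{4}$)
$S{\left(r,F \right)} = 1$ ($S{\left(r,F \right)} = -1 + 2 = 1$)
$\left(S{\left(10,p{\left(-2,0 \right)} \right)} + q{\left(1 \cdot 3 + 5,1 \right)}\right)^{2} = \left(1 - \frac{5}{4}\right)^{2} = \left(- \frac{1}{4}\right)^{2} = \frac{1}{16}$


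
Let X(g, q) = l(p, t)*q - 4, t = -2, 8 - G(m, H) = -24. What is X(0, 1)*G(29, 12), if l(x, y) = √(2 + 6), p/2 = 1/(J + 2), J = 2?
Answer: -128 + 64*√2 ≈ -37.490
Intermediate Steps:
G(m, H) = 32 (G(m, H) = 8 - 1*(-24) = 8 + 24 = 32)
p = ½ (p = 2/(2 + 2) = 2/4 = 2*(¼) = ½ ≈ 0.50000)
l(x, y) = 2*√2 (l(x, y) = √8 = 2*√2)
X(g, q) = -4 + 2*q*√2 (X(g, q) = (2*√2)*q - 4 = 2*q*√2 - 4 = -4 + 2*q*√2)
X(0, 1)*G(29, 12) = (-4 + 2*1*√2)*32 = (-4 + 2*√2)*32 = -128 + 64*√2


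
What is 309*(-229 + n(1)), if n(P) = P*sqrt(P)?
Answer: -70452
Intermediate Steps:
n(P) = P**(3/2)
309*(-229 + n(1)) = 309*(-229 + 1**(3/2)) = 309*(-229 + 1) = 309*(-228) = -70452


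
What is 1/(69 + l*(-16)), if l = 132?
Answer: -1/2043 ≈ -0.00048948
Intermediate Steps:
1/(69 + l*(-16)) = 1/(69 + 132*(-16)) = 1/(69 - 2112) = 1/(-2043) = -1/2043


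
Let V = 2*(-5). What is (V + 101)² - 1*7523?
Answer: 758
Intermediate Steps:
V = -10
(V + 101)² - 1*7523 = (-10 + 101)² - 1*7523 = 91² - 7523 = 8281 - 7523 = 758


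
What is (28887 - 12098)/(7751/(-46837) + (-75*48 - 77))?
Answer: -786346393/172227400 ≈ -4.5657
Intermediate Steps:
(28887 - 12098)/(7751/(-46837) + (-75*48 - 77)) = 16789/(7751*(-1/46837) + (-3600 - 77)) = 16789/(-7751/46837 - 3677) = 16789/(-172227400/46837) = 16789*(-46837/172227400) = -786346393/172227400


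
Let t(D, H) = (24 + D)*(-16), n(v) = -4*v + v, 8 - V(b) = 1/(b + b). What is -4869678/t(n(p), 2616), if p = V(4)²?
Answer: -6492904/3457 ≈ -1878.2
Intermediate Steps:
V(b) = 8 - 1/(2*b) (V(b) = 8 - 1/(b + b) = 8 - 1/(2*b))
p = 3969/64 (p = (8 - ½/4)² = (8 - ½*¼)² = (8 - ⅛)² = (63/8)² = 3969/64 ≈ 62.016)
n(v) = -3*v
t(D, H) = -384 - 16*D
-4869678/t(n(p), 2616) = -4869678/(-384 - (-48)*3969/64) = -4869678/(-384 - 16*(-11907/64)) = -4869678/(-384 + 11907/4) = -4869678/10371/4 = -4869678*4/10371 = -6492904/3457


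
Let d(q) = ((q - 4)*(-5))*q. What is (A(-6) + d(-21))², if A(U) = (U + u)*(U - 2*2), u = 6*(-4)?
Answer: 5405625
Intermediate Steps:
u = -24
A(U) = (-24 + U)*(-4 + U) (A(U) = (U - 24)*(U - 2*2) = (-24 + U)*(U - 4) = (-24 + U)*(-4 + U))
d(q) = q*(20 - 5*q) (d(q) = ((-4 + q)*(-5))*q = (20 - 5*q)*q = q*(20 - 5*q))
(A(-6) + d(-21))² = ((96 + (-6)² - 28*(-6)) + 5*(-21)*(4 - 1*(-21)))² = ((96 + 36 + 168) + 5*(-21)*(4 + 21))² = (300 + 5*(-21)*25)² = (300 - 2625)² = (-2325)² = 5405625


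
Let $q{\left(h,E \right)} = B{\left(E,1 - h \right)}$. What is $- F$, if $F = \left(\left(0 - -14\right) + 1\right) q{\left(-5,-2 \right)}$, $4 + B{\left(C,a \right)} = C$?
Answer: $90$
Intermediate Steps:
$B{\left(C,a \right)} = -4 + C$
$q{\left(h,E \right)} = -4 + E$
$F = -90$ ($F = \left(\left(0 - -14\right) + 1\right) \left(-4 - 2\right) = \left(\left(0 + 14\right) + 1\right) \left(-6\right) = \left(14 + 1\right) \left(-6\right) = 15 \left(-6\right) = -90$)
$- F = \left(-1\right) \left(-90\right) = 90$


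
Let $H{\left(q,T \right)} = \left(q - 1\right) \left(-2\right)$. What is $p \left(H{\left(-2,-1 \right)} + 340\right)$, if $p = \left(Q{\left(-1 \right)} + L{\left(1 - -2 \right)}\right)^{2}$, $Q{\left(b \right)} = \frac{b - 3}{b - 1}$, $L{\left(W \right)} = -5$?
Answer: $3114$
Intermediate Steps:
$Q{\left(b \right)} = \frac{-3 + b}{-1 + b}$
$H{\left(q,T \right)} = 2 - 2 q$ ($H{\left(q,T \right)} = \left(-1 + q\right) \left(-2\right) = 2 - 2 q$)
$p = 9$ ($p = \left(\frac{-3 - 1}{-1 - 1} - 5\right)^{2} = \left(\frac{1}{-2} \left(-4\right) - 5\right)^{2} = \left(\left(- \frac{1}{2}\right) \left(-4\right) - 5\right)^{2} = \left(2 - 5\right)^{2} = \left(-3\right)^{2} = 9$)
$p \left(H{\left(-2,-1 \right)} + 340\right) = 9 \left(\left(2 - -4\right) + 340\right) = 9 \left(\left(2 + 4\right) + 340\right) = 9 \left(6 + 340\right) = 9 \cdot 346 = 3114$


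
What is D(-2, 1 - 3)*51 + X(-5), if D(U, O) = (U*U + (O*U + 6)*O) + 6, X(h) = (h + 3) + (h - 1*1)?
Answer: -518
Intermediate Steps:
X(h) = 2 + 2*h (X(h) = (3 + h) + (h - 1) = (3 + h) + (-1 + h) = 2 + 2*h)
D(U, O) = 6 + U**2 + O*(6 + O*U) (D(U, O) = (U**2 + (6 + O*U)*O) + 6 = (U**2 + O*(6 + O*U)) + 6 = 6 + U**2 + O*(6 + O*U))
D(-2, 1 - 3)*51 + X(-5) = (6 + (-2)**2 + 6*(1 - 3) - 2*(1 - 3)**2)*51 + (2 + 2*(-5)) = (6 + 4 + 6*(-2) - 2*(-2)**2)*51 + (2 - 10) = (6 + 4 - 12 - 2*4)*51 - 8 = (6 + 4 - 12 - 8)*51 - 8 = -10*51 - 8 = -510 - 8 = -518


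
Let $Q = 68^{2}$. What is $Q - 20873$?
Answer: $-16249$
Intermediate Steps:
$Q = 4624$
$Q - 20873 = 4624 - 20873 = -16249$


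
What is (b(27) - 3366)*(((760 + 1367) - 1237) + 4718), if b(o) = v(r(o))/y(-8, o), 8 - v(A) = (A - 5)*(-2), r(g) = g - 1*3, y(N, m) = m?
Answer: -509408288/27 ≈ -1.8867e+7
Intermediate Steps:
r(g) = -3 + g (r(g) = g - 3 = -3 + g)
v(A) = -2 + 2*A (v(A) = 8 - (A - 5)*(-2) = 8 - (-5 + A)*(-2) = 8 - (10 - 2*A) = 8 + (-10 + 2*A) = -2 + 2*A)
b(o) = (-8 + 2*o)/o (b(o) = (-2 + 2*(-3 + o))/o = (-2 + (-6 + 2*o))/o = (-8 + 2*o)/o)
(b(27) - 3366)*(((760 + 1367) - 1237) + 4718) = ((2 - 8/27) - 3366)*(((760 + 1367) - 1237) + 4718) = ((2 - 8*1/27) - 3366)*((2127 - 1237) + 4718) = ((2 - 8/27) - 3366)*(890 + 4718) = (46/27 - 3366)*5608 = -90836/27*5608 = -509408288/27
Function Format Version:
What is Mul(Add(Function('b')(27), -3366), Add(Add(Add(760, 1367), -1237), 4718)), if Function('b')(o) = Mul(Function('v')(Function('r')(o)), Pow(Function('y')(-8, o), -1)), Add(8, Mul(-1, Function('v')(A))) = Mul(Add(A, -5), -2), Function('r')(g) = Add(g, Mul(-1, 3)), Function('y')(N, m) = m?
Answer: Rational(-509408288, 27) ≈ -1.8867e+7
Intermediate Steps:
Function('r')(g) = Add(-3, g) (Function('r')(g) = Add(g, -3) = Add(-3, g))
Function('v')(A) = Add(-2, Mul(2, A)) (Function('v')(A) = Add(8, Mul(-1, Mul(Add(A, -5), -2))) = Add(8, Mul(-1, Mul(Add(-5, A), -2))) = Add(8, Mul(-1, Add(10, Mul(-2, A)))) = Add(8, Add(-10, Mul(2, A))) = Add(-2, Mul(2, A)))
Function('b')(o) = Mul(Pow(o, -1), Add(-8, Mul(2, o))) (Function('b')(o) = Mul(Add(-2, Mul(2, Add(-3, o))), Pow(o, -1)) = Mul(Add(-2, Add(-6, Mul(2, o))), Pow(o, -1)) = Mul(Add(-8, Mul(2, o)), Pow(o, -1)) = Mul(Pow(o, -1), Add(-8, Mul(2, o))))
Mul(Add(Function('b')(27), -3366), Add(Add(Add(760, 1367), -1237), 4718)) = Mul(Add(Add(2, Mul(-8, Pow(27, -1))), -3366), Add(Add(Add(760, 1367), -1237), 4718)) = Mul(Add(Add(2, Mul(-8, Rational(1, 27))), -3366), Add(Add(2127, -1237), 4718)) = Mul(Add(Add(2, Rational(-8, 27)), -3366), Add(890, 4718)) = Mul(Add(Rational(46, 27), -3366), 5608) = Mul(Rational(-90836, 27), 5608) = Rational(-509408288, 27)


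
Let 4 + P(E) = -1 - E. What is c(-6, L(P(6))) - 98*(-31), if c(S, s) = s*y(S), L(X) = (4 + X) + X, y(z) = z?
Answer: 3146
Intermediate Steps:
P(E) = -5 - E (P(E) = -4 + (-1 - E) = -5 - E)
L(X) = 4 + 2*X
c(S, s) = S*s (c(S, s) = s*S = S*s)
c(-6, L(P(6))) - 98*(-31) = -6*(4 + 2*(-5 - 1*6)) - 98*(-31) = -6*(4 + 2*(-5 - 6)) + 3038 = -6*(4 + 2*(-11)) + 3038 = -6*(4 - 22) + 3038 = -6*(-18) + 3038 = 108 + 3038 = 3146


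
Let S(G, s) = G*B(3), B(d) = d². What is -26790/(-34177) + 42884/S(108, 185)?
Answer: 372921587/8305011 ≈ 44.903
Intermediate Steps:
S(G, s) = 9*G (S(G, s) = G*3² = G*9 = 9*G)
-26790/(-34177) + 42884/S(108, 185) = -26790/(-34177) + 42884/((9*108)) = -26790*(-1/34177) + 42884/972 = 26790/34177 + 42884*(1/972) = 26790/34177 + 10721/243 = 372921587/8305011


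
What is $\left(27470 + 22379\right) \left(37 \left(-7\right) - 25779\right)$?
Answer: $-1297968262$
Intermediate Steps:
$\left(27470 + 22379\right) \left(37 \left(-7\right) - 25779\right) = 49849 \left(-259 - 25779\right) = 49849 \left(-26038\right) = -1297968262$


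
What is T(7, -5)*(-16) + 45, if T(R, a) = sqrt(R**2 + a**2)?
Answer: 45 - 16*sqrt(74) ≈ -92.637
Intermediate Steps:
T(7, -5)*(-16) + 45 = sqrt(7**2 + (-5)**2)*(-16) + 45 = sqrt(49 + 25)*(-16) + 45 = sqrt(74)*(-16) + 45 = -16*sqrt(74) + 45 = 45 - 16*sqrt(74)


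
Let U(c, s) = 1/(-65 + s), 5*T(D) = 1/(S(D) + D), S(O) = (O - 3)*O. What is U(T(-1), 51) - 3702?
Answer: -51829/14 ≈ -3702.1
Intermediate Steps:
S(O) = O*(-3 + O) (S(O) = (-3 + O)*O = O*(-3 + O))
T(D) = 1/(5*(D + D*(-3 + D))) (T(D) = 1/(5*(D*(-3 + D) + D)) = 1/(5*(D + D*(-3 + D))))
U(T(-1), 51) - 3702 = 1/(-65 + 51) - 3702 = 1/(-14) - 3702 = -1/14 - 3702 = -51829/14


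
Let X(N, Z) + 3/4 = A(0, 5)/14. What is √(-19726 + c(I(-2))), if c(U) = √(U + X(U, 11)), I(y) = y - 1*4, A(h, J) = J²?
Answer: √(-3866296 + 14*I*√973)/14 ≈ 0.0079319 + 140.45*I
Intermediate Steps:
I(y) = -4 + y (I(y) = y - 4 = -4 + y)
X(N, Z) = 29/28 (X(N, Z) = -¾ + 5²/14 = -¾ + 25*(1/14) = -¾ + 25/14 = 29/28)
c(U) = √(29/28 + U) (c(U) = √(U + 29/28) = √(29/28 + U))
√(-19726 + c(I(-2))) = √(-19726 + √(203 + 196*(-4 - 2))/14) = √(-19726 + √(203 + 196*(-6))/14) = √(-19726 + √(203 - 1176)/14) = √(-19726 + √(-973)/14) = √(-19726 + (I*√973)/14) = √(-19726 + I*√973/14)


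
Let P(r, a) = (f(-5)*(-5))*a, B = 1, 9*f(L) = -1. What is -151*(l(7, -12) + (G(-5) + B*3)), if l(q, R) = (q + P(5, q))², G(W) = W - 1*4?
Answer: -1376818/81 ≈ -16998.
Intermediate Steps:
f(L) = -⅑ (f(L) = (⅑)*(-1) = -⅑)
G(W) = -4 + W (G(W) = W - 4 = -4 + W)
P(r, a) = 5*a/9 (P(r, a) = (-⅑*(-5))*a = 5*a/9)
l(q, R) = 196*q²/81 (l(q, R) = (q + 5*q/9)² = (14*q/9)² = 196*q²/81)
-151*(l(7, -12) + (G(-5) + B*3)) = -151*((196/81)*7² + ((-4 - 5) + 1*3)) = -151*((196/81)*49 + (-9 + 3)) = -151*(9604/81 - 6) = -151*9118/81 = -1376818/81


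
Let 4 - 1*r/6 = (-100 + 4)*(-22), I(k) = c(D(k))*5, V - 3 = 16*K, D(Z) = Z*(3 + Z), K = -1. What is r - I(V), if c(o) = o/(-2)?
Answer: -12323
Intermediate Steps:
c(o) = -o/2 (c(o) = o*(-½) = -o/2)
V = -13 (V = 3 + 16*(-1) = 3 - 16 = -13)
I(k) = -5*k*(3 + k)/2 (I(k) = -k*(3 + k)/2*5 = -5*k*(3 + k)/2)
r = -12648 (r = 24 - 6*(-100 + 4)*(-22) = 24 - (-576)*(-22) = 24 - 6*2112 = 24 - 12672 = -12648)
r - I(V) = -12648 - (-5)*(-13)*(3 - 13)/2 = -12648 - (-5)*(-13)*(-10)/2 = -12648 - 1*(-325) = -12648 + 325 = -12323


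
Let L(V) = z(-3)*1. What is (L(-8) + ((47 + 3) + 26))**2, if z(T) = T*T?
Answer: 7225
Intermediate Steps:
z(T) = T**2
L(V) = 9 (L(V) = (-3)**2*1 = 9*1 = 9)
(L(-8) + ((47 + 3) + 26))**2 = (9 + ((47 + 3) + 26))**2 = (9 + (50 + 26))**2 = (9 + 76)**2 = 85**2 = 7225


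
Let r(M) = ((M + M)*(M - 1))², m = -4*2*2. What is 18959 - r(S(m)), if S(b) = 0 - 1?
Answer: 18943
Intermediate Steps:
m = -16 (m = -8*2 = -16)
S(b) = -1
r(M) = 4*M²*(-1 + M)² (r(M) = ((2*M)*(-1 + M))² = (2*M*(-1 + M))² = 4*M²*(-1 + M)²)
18959 - r(S(m)) = 18959 - 4*(-1)²*(-1 - 1)² = 18959 - 4*(-2)² = 18959 - 4*4 = 18959 - 1*16 = 18959 - 16 = 18943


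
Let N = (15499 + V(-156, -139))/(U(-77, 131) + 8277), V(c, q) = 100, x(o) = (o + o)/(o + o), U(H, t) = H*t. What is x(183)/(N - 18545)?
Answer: -1810/33582049 ≈ -5.3898e-5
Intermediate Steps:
x(o) = 1 (x(o) = (2*o)/((2*o)) = (2*o)*(1/(2*o)) = 1)
N = -15599/1810 (N = (15499 + 100)/(-77*131 + 8277) = 15599/(-10087 + 8277) = 15599/(-1810) = 15599*(-1/1810) = -15599/1810 ≈ -8.6182)
x(183)/(N - 18545) = 1/(-15599/1810 - 18545) = 1/(-33582049/1810) = 1*(-1810/33582049) = -1810/33582049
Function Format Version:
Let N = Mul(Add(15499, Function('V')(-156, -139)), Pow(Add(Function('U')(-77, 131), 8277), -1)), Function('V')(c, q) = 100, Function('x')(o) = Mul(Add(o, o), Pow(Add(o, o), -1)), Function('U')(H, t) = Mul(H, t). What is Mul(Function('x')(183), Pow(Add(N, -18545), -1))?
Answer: Rational(-1810, 33582049) ≈ -5.3898e-5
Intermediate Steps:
Function('x')(o) = 1 (Function('x')(o) = Mul(Mul(2, o), Pow(Mul(2, o), -1)) = Mul(Mul(2, o), Mul(Rational(1, 2), Pow(o, -1))) = 1)
N = Rational(-15599, 1810) (N = Mul(Add(15499, 100), Pow(Add(Mul(-77, 131), 8277), -1)) = Mul(15599, Pow(Add(-10087, 8277), -1)) = Mul(15599, Pow(-1810, -1)) = Mul(15599, Rational(-1, 1810)) = Rational(-15599, 1810) ≈ -8.6182)
Mul(Function('x')(183), Pow(Add(N, -18545), -1)) = Mul(1, Pow(Add(Rational(-15599, 1810), -18545), -1)) = Mul(1, Pow(Rational(-33582049, 1810), -1)) = Mul(1, Rational(-1810, 33582049)) = Rational(-1810, 33582049)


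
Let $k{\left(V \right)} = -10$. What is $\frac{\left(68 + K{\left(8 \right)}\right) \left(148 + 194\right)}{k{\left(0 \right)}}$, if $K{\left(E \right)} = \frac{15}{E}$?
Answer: $- \frac{95589}{40} \approx -2389.7$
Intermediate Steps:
$\frac{\left(68 + K{\left(8 \right)}\right) \left(148 + 194\right)}{k{\left(0 \right)}} = \frac{\left(68 + \frac{15}{8}\right) \left(148 + 194\right)}{-10} = \left(68 + 15 \cdot \frac{1}{8}\right) 342 \left(- \frac{1}{10}\right) = \left(68 + \frac{15}{8}\right) 342 \left(- \frac{1}{10}\right) = \frac{559}{8} \cdot 342 \left(- \frac{1}{10}\right) = \frac{95589}{4} \left(- \frac{1}{10}\right) = - \frac{95589}{40}$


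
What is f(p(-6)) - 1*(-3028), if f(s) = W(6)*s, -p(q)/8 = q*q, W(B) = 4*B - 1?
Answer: -3596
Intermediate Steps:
W(B) = -1 + 4*B
p(q) = -8*q**2 (p(q) = -8*q*q = -8*q**2)
f(s) = 23*s (f(s) = (-1 + 4*6)*s = (-1 + 24)*s = 23*s)
f(p(-6)) - 1*(-3028) = 23*(-8*(-6)**2) - 1*(-3028) = 23*(-8*36) + 3028 = 23*(-288) + 3028 = -6624 + 3028 = -3596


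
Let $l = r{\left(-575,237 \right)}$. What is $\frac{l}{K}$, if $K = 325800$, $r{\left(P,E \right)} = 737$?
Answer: $\frac{737}{325800} \approx 0.0022621$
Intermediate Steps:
$l = 737$
$\frac{l}{K} = \frac{737}{325800}$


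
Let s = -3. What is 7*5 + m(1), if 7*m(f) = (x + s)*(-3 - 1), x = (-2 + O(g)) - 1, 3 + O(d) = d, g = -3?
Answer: 293/7 ≈ 41.857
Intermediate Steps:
O(d) = -3 + d
x = -9 (x = (-2 + (-3 - 3)) - 1 = (-2 - 6) - 1 = -8 - 1 = -9)
m(f) = 48/7 (m(f) = ((-9 - 3)*(-3 - 1))/7 = (-12*(-4))/7 = (⅐)*48 = 48/7)
7*5 + m(1) = 7*5 + 48/7 = 35 + 48/7 = 293/7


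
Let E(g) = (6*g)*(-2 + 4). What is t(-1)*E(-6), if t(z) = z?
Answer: 72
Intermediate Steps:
E(g) = 12*g (E(g) = (6*g)*2 = 12*g)
t(-1)*E(-6) = -12*(-6) = -1*(-72) = 72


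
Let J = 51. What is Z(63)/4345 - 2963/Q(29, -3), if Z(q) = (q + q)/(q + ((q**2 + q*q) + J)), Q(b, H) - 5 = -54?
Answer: 17277224399/285718510 ≈ 60.469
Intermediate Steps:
Q(b, H) = -49 (Q(b, H) = 5 - 54 = -49)
Z(q) = 2*q/(51 + q + 2*q**2) (Z(q) = (q + q)/(q + ((q**2 + q*q) + 51)) = (2*q)/(q + ((q**2 + q**2) + 51)) = (2*q)/(q + (2*q**2 + 51)) = (2*q)/(q + (51 + 2*q**2)) = (2*q)/(51 + q + 2*q**2) = 2*q/(51 + q + 2*q**2))
Z(63)/4345 - 2963/Q(29, -3) = (2*63/(51 + 63 + 2*63**2))/4345 - 2963/(-49) = (2*63/(51 + 63 + 2*3969))*(1/4345) - 2963*(-1/49) = (2*63/(51 + 63 + 7938))*(1/4345) + 2963/49 = (2*63/8052)*(1/4345) + 2963/49 = (2*63*(1/8052))*(1/4345) + 2963/49 = (21/1342)*(1/4345) + 2963/49 = 21/5830990 + 2963/49 = 17277224399/285718510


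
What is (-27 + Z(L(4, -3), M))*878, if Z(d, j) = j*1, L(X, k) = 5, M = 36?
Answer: 7902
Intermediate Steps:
Z(d, j) = j
(-27 + Z(L(4, -3), M))*878 = (-27 + 36)*878 = 9*878 = 7902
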